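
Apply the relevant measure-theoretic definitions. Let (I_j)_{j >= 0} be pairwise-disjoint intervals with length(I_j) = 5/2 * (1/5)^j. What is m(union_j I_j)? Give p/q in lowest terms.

By countable additivity of the Lebesgue measure on pairwise disjoint measurable sets,
  m(union_{j >= 0} I_j) = sum_{j >= 0} m(I_j) = sum_{j >= 0} a * r^j,
  with a = 5/2 and r = 1/5.
Since 0 < r = 1/5 < 1, the geometric series converges:
  sum_{j >= 0} a * r^j = a / (1 - r).
  = 5/2 / (1 - 1/5)
  = 5/2 / (4/5)
  = 25/8.

25/8


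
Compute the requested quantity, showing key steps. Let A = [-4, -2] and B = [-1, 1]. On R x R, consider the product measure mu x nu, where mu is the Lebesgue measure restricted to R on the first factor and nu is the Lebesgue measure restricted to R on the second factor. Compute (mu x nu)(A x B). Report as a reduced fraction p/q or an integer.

For a measurable rectangle A x B, the product measure satisfies
  (mu x nu)(A x B) = mu(A) * nu(B).
  mu(A) = 2.
  nu(B) = 2.
  (mu x nu)(A x B) = 2 * 2 = 4.

4


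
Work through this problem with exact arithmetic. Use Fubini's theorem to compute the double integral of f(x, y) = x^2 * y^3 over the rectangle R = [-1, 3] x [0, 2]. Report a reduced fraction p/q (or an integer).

f(x, y) is a tensor product of a function of x and a function of y, and both factors are bounded continuous (hence Lebesgue integrable) on the rectangle, so Fubini's theorem applies:
  integral_R f d(m x m) = (integral_a1^b1 x^2 dx) * (integral_a2^b2 y^3 dy).
Inner integral in x: integral_{-1}^{3} x^2 dx = (3^3 - (-1)^3)/3
  = 28/3.
Inner integral in y: integral_{0}^{2} y^3 dy = (2^4 - 0^4)/4
  = 4.
Product: (28/3) * (4) = 112/3.

112/3


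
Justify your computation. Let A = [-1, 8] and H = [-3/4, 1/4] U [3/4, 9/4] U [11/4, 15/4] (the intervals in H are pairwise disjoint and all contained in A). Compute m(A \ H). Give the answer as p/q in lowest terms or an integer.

The ambient interval has length m(A) = 8 - (-1) = 9.
Since the holes are disjoint and sit inside A, by finite additivity
  m(H) = sum_i (b_i - a_i), and m(A \ H) = m(A) - m(H).
Computing the hole measures:
  m(H_1) = 1/4 - (-3/4) = 1.
  m(H_2) = 9/4 - 3/4 = 3/2.
  m(H_3) = 15/4 - 11/4 = 1.
Summed: m(H) = 1 + 3/2 + 1 = 7/2.
So m(A \ H) = 9 - 7/2 = 11/2.

11/2


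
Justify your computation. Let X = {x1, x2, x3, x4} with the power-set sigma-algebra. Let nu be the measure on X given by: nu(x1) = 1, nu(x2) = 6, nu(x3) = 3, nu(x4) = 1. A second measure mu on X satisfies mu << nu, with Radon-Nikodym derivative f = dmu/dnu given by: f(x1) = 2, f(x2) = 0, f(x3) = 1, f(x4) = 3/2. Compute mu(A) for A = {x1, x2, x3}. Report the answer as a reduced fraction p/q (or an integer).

By the defining property of the Radon-Nikodym derivative, for every measurable set A,
  mu(A) = integral_A f dnu.
Since nu is a discrete measure concentrated on the atoms of X, the integral over A reduces to the sum
  mu(A) = sum_{x in A} f(x) * nu({x}).
Computing each term:
  x1: f(x1) * nu(x1) = 2 * 1 = 2.
  x2: f(x2) * nu(x2) = 0 * 6 = 0.
  x3: f(x3) * nu(x3) = 1 * 3 = 3.
Summing: mu(A) = 2 + 0 + 3 = 5.

5


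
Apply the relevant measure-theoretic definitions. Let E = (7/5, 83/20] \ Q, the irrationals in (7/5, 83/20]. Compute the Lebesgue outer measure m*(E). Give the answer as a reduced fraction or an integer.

The interval I = (7/5, 83/20] has m(I) = 83/20 - 7/5 = 11/4 (endpoints are measure-zero, so open/closed/half-open agree). Write I = (I cap Q) u (I \ Q). The rationals in I are countable, so m*(I cap Q) = 0 (cover each rational by intervals whose total length is arbitrarily small). By countable subadditivity m*(I) <= m*(I cap Q) + m*(I \ Q), hence m*(I \ Q) >= m(I) = 11/4. The reverse inequality m*(I \ Q) <= m*(I) = 11/4 is trivial since (I \ Q) is a subset of I. Therefore m*(I \ Q) = 11/4.

11/4


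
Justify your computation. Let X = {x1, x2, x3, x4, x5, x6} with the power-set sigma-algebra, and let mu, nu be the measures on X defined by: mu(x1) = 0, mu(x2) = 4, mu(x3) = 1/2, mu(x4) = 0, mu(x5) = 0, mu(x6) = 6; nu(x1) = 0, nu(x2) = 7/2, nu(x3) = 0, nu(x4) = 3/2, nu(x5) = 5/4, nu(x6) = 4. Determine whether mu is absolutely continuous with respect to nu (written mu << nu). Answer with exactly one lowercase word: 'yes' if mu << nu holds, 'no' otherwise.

mu << nu means: every nu-null measurable set is also mu-null; equivalently, for every atom x, if nu({x}) = 0 then mu({x}) = 0.
Checking each atom:
  x1: nu = 0, mu = 0 -> consistent with mu << nu.
  x2: nu = 7/2 > 0 -> no constraint.
  x3: nu = 0, mu = 1/2 > 0 -> violates mu << nu.
  x4: nu = 3/2 > 0 -> no constraint.
  x5: nu = 5/4 > 0 -> no constraint.
  x6: nu = 4 > 0 -> no constraint.
The atom(s) x3 violate the condition (nu = 0 but mu > 0). Therefore mu is NOT absolutely continuous w.r.t. nu.

no


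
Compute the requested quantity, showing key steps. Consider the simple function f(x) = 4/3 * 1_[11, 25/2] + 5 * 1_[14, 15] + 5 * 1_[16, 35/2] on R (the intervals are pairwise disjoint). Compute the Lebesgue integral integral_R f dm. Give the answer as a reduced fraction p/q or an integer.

For a simple function f = sum_i c_i * 1_{A_i} with disjoint A_i,
  integral f dm = sum_i c_i * m(A_i).
Lengths of the A_i:
  m(A_1) = 25/2 - 11 = 3/2.
  m(A_2) = 15 - 14 = 1.
  m(A_3) = 35/2 - 16 = 3/2.
Contributions c_i * m(A_i):
  (4/3) * (3/2) = 2.
  (5) * (1) = 5.
  (5) * (3/2) = 15/2.
Total: 2 + 5 + 15/2 = 29/2.

29/2


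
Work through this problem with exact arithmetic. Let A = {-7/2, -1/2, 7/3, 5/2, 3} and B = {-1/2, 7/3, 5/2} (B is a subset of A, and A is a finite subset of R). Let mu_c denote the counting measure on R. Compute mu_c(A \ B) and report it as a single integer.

Counting measure assigns mu_c(E) = |E| (number of elements) when E is finite. For B subset A, A \ B is the set of elements of A not in B, so |A \ B| = |A| - |B|.
|A| = 5, |B| = 3, so mu_c(A \ B) = 5 - 3 = 2.

2


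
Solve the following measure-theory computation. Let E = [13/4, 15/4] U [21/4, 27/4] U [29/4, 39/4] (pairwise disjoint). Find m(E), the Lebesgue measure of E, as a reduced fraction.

For pairwise disjoint intervals, m(union_i I_i) = sum_i m(I_i),
and m is invariant under swapping open/closed endpoints (single points have measure 0).
So m(E) = sum_i (b_i - a_i).
  I_1 has length 15/4 - 13/4 = 1/2.
  I_2 has length 27/4 - 21/4 = 3/2.
  I_3 has length 39/4 - 29/4 = 5/2.
Summing:
  m(E) = 1/2 + 3/2 + 5/2 = 9/2.

9/2


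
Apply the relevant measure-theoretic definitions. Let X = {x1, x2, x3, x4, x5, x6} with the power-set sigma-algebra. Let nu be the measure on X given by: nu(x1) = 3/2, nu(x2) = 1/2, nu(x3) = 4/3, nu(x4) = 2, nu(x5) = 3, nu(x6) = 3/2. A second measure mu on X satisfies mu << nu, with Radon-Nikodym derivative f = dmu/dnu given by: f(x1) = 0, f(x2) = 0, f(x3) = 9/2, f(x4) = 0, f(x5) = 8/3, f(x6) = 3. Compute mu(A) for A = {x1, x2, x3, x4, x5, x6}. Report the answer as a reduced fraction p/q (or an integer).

By the defining property of the Radon-Nikodym derivative, for every measurable set A,
  mu(A) = integral_A f dnu.
Since nu is a discrete measure concentrated on the atoms of X, the integral over A reduces to the sum
  mu(A) = sum_{x in A} f(x) * nu({x}).
Computing each term:
  x1: f(x1) * nu(x1) = 0 * 3/2 = 0.
  x2: f(x2) * nu(x2) = 0 * 1/2 = 0.
  x3: f(x3) * nu(x3) = 9/2 * 4/3 = 6.
  x4: f(x4) * nu(x4) = 0 * 2 = 0.
  x5: f(x5) * nu(x5) = 8/3 * 3 = 8.
  x6: f(x6) * nu(x6) = 3 * 3/2 = 9/2.
Summing: mu(A) = 0 + 0 + 6 + 0 + 8 + 9/2 = 37/2.

37/2


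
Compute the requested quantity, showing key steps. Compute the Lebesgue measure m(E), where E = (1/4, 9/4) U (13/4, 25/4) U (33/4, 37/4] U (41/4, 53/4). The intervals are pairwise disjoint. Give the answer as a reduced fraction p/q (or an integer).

For pairwise disjoint intervals, m(union_i I_i) = sum_i m(I_i),
and m is invariant under swapping open/closed endpoints (single points have measure 0).
So m(E) = sum_i (b_i - a_i).
  I_1 has length 9/4 - 1/4 = 2.
  I_2 has length 25/4 - 13/4 = 3.
  I_3 has length 37/4 - 33/4 = 1.
  I_4 has length 53/4 - 41/4 = 3.
Summing:
  m(E) = 2 + 3 + 1 + 3 = 9.

9


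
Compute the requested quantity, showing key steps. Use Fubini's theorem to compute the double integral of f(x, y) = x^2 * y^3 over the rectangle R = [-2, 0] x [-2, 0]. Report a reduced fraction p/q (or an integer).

f(x, y) is a tensor product of a function of x and a function of y, and both factors are bounded continuous (hence Lebesgue integrable) on the rectangle, so Fubini's theorem applies:
  integral_R f d(m x m) = (integral_a1^b1 x^2 dx) * (integral_a2^b2 y^3 dy).
Inner integral in x: integral_{-2}^{0} x^2 dx = (0^3 - (-2)^3)/3
  = 8/3.
Inner integral in y: integral_{-2}^{0} y^3 dy = (0^4 - (-2)^4)/4
  = -4.
Product: (8/3) * (-4) = -32/3.

-32/3


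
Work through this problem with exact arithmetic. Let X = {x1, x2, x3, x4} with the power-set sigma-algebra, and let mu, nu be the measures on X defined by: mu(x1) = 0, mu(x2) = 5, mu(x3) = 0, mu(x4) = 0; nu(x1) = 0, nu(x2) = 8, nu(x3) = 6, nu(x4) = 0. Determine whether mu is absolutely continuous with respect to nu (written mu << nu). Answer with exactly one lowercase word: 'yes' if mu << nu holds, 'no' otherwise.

mu << nu means: every nu-null measurable set is also mu-null; equivalently, for every atom x, if nu({x}) = 0 then mu({x}) = 0.
Checking each atom:
  x1: nu = 0, mu = 0 -> consistent with mu << nu.
  x2: nu = 8 > 0 -> no constraint.
  x3: nu = 6 > 0 -> no constraint.
  x4: nu = 0, mu = 0 -> consistent with mu << nu.
No atom violates the condition. Therefore mu << nu.

yes


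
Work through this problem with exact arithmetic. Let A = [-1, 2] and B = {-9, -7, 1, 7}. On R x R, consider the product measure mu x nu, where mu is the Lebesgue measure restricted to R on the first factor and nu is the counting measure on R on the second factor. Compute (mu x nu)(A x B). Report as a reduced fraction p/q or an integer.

For a measurable rectangle A x B, the product measure satisfies
  (mu x nu)(A x B) = mu(A) * nu(B).
  mu(A) = 3.
  nu(B) = 4.
  (mu x nu)(A x B) = 3 * 4 = 12.

12


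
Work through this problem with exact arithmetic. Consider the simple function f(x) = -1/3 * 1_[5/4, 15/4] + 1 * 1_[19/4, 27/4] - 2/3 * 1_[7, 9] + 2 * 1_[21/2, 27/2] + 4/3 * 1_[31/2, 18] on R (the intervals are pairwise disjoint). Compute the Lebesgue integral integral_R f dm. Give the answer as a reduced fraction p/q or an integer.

For a simple function f = sum_i c_i * 1_{A_i} with disjoint A_i,
  integral f dm = sum_i c_i * m(A_i).
Lengths of the A_i:
  m(A_1) = 15/4 - 5/4 = 5/2.
  m(A_2) = 27/4 - 19/4 = 2.
  m(A_3) = 9 - 7 = 2.
  m(A_4) = 27/2 - 21/2 = 3.
  m(A_5) = 18 - 31/2 = 5/2.
Contributions c_i * m(A_i):
  (-1/3) * (5/2) = -5/6.
  (1) * (2) = 2.
  (-2/3) * (2) = -4/3.
  (2) * (3) = 6.
  (4/3) * (5/2) = 10/3.
Total: -5/6 + 2 - 4/3 + 6 + 10/3 = 55/6.

55/6


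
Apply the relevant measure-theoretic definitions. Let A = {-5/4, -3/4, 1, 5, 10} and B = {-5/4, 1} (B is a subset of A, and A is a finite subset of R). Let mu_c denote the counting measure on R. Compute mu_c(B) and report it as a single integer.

Counting measure assigns mu_c(E) = |E| (number of elements) when E is finite.
B has 2 element(s), so mu_c(B) = 2.

2


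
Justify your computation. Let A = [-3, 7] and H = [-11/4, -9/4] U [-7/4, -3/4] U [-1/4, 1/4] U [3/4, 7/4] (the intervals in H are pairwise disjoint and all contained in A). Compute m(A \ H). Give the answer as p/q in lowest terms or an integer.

The ambient interval has length m(A) = 7 - (-3) = 10.
Since the holes are disjoint and sit inside A, by finite additivity
  m(H) = sum_i (b_i - a_i), and m(A \ H) = m(A) - m(H).
Computing the hole measures:
  m(H_1) = -9/4 - (-11/4) = 1/2.
  m(H_2) = -3/4 - (-7/4) = 1.
  m(H_3) = 1/4 - (-1/4) = 1/2.
  m(H_4) = 7/4 - 3/4 = 1.
Summed: m(H) = 1/2 + 1 + 1/2 + 1 = 3.
So m(A \ H) = 10 - 3 = 7.

7


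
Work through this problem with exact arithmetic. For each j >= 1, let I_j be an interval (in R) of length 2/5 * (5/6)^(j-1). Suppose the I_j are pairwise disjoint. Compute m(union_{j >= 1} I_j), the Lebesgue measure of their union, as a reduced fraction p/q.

By countable additivity of the Lebesgue measure on pairwise disjoint measurable sets,
  m(union_{j >= 1} I_j) = sum_{j >= 1} m(I_j) = sum_{j >= 1} a * r^(j-1),
  with a = 2/5 and r = 5/6.
Since 0 < r = 5/6 < 1, the geometric series converges:
  sum_{j >= 1} a * r^(j-1) = a / (1 - r).
  = 2/5 / (1 - 5/6)
  = 2/5 / (1/6)
  = 12/5.

12/5


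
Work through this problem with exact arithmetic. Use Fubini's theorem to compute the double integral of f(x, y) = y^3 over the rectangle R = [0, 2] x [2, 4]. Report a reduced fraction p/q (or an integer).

f(x, y) is a tensor product of a function of x and a function of y, and both factors are bounded continuous (hence Lebesgue integrable) on the rectangle, so Fubini's theorem applies:
  integral_R f d(m x m) = (integral_a1^b1 1 dx) * (integral_a2^b2 y^3 dy).
Inner integral in x: integral_{0}^{2} 1 dx = (2^1 - 0^1)/1
  = 2.
Inner integral in y: integral_{2}^{4} y^3 dy = (4^4 - 2^4)/4
  = 60.
Product: (2) * (60) = 120.

120


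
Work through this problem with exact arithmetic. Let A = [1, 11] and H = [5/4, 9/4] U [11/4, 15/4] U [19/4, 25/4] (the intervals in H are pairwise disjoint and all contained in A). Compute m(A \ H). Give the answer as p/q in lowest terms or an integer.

The ambient interval has length m(A) = 11 - 1 = 10.
Since the holes are disjoint and sit inside A, by finite additivity
  m(H) = sum_i (b_i - a_i), and m(A \ H) = m(A) - m(H).
Computing the hole measures:
  m(H_1) = 9/4 - 5/4 = 1.
  m(H_2) = 15/4 - 11/4 = 1.
  m(H_3) = 25/4 - 19/4 = 3/2.
Summed: m(H) = 1 + 1 + 3/2 = 7/2.
So m(A \ H) = 10 - 7/2 = 13/2.

13/2


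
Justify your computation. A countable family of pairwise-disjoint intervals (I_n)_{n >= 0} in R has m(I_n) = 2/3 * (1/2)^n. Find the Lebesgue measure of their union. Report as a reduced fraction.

By countable additivity of the Lebesgue measure on pairwise disjoint measurable sets,
  m(union_{n >= 0} I_n) = sum_{n >= 0} m(I_n) = sum_{n >= 0} a * r^n,
  with a = 2/3 and r = 1/2.
Since 0 < r = 1/2 < 1, the geometric series converges:
  sum_{n >= 0} a * r^n = a / (1 - r).
  = 2/3 / (1 - 1/2)
  = 2/3 / (1/2)
  = 4/3.

4/3


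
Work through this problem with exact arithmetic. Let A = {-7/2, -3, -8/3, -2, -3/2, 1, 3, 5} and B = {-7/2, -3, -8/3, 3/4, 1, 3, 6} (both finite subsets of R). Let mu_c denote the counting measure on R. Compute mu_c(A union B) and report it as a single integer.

Counting measure on a finite set equals cardinality. By inclusion-exclusion, |A union B| = |A| + |B| - |A cap B|.
|A| = 8, |B| = 7, |A cap B| = 5.
So mu_c(A union B) = 8 + 7 - 5 = 10.

10


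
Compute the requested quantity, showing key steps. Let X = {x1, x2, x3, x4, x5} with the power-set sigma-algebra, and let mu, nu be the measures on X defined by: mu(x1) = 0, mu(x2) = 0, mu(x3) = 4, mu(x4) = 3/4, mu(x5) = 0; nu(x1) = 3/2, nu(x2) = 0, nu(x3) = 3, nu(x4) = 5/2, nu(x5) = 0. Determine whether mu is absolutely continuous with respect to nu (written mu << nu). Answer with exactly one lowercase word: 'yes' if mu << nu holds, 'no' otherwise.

mu << nu means: every nu-null measurable set is also mu-null; equivalently, for every atom x, if nu({x}) = 0 then mu({x}) = 0.
Checking each atom:
  x1: nu = 3/2 > 0 -> no constraint.
  x2: nu = 0, mu = 0 -> consistent with mu << nu.
  x3: nu = 3 > 0 -> no constraint.
  x4: nu = 5/2 > 0 -> no constraint.
  x5: nu = 0, mu = 0 -> consistent with mu << nu.
No atom violates the condition. Therefore mu << nu.

yes


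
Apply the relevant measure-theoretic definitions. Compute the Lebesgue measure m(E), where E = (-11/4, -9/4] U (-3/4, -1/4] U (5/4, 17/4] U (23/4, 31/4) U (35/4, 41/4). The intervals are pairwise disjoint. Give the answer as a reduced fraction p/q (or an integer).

For pairwise disjoint intervals, m(union_i I_i) = sum_i m(I_i),
and m is invariant under swapping open/closed endpoints (single points have measure 0).
So m(E) = sum_i (b_i - a_i).
  I_1 has length -9/4 - (-11/4) = 1/2.
  I_2 has length -1/4 - (-3/4) = 1/2.
  I_3 has length 17/4 - 5/4 = 3.
  I_4 has length 31/4 - 23/4 = 2.
  I_5 has length 41/4 - 35/4 = 3/2.
Summing:
  m(E) = 1/2 + 1/2 + 3 + 2 + 3/2 = 15/2.

15/2


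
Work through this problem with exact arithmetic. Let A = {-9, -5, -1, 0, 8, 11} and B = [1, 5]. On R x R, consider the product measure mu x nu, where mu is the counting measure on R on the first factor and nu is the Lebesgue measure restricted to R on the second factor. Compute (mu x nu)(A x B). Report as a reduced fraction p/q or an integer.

For a measurable rectangle A x B, the product measure satisfies
  (mu x nu)(A x B) = mu(A) * nu(B).
  mu(A) = 6.
  nu(B) = 4.
  (mu x nu)(A x B) = 6 * 4 = 24.

24


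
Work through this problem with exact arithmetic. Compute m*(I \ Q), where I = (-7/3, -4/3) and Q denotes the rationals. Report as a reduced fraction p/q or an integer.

The interval I = (-7/3, -4/3) has m(I) = -4/3 - (-7/3) = 1 (endpoints are measure-zero, so open/closed/half-open agree). Write I = (I cap Q) u (I \ Q). The rationals in I are countable, so m*(I cap Q) = 0 (cover each rational by intervals whose total length is arbitrarily small). By countable subadditivity m*(I) <= m*(I cap Q) + m*(I \ Q), hence m*(I \ Q) >= m(I) = 1. The reverse inequality m*(I \ Q) <= m*(I) = 1 is trivial since (I \ Q) is a subset of I. Therefore m*(I \ Q) = 1.

1


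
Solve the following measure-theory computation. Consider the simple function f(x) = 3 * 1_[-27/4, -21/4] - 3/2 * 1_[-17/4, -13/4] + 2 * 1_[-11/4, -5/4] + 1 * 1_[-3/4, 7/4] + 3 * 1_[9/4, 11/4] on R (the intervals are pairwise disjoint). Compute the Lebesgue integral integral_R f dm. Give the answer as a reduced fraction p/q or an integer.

For a simple function f = sum_i c_i * 1_{A_i} with disjoint A_i,
  integral f dm = sum_i c_i * m(A_i).
Lengths of the A_i:
  m(A_1) = -21/4 - (-27/4) = 3/2.
  m(A_2) = -13/4 - (-17/4) = 1.
  m(A_3) = -5/4 - (-11/4) = 3/2.
  m(A_4) = 7/4 - (-3/4) = 5/2.
  m(A_5) = 11/4 - 9/4 = 1/2.
Contributions c_i * m(A_i):
  (3) * (3/2) = 9/2.
  (-3/2) * (1) = -3/2.
  (2) * (3/2) = 3.
  (1) * (5/2) = 5/2.
  (3) * (1/2) = 3/2.
Total: 9/2 - 3/2 + 3 + 5/2 + 3/2 = 10.

10


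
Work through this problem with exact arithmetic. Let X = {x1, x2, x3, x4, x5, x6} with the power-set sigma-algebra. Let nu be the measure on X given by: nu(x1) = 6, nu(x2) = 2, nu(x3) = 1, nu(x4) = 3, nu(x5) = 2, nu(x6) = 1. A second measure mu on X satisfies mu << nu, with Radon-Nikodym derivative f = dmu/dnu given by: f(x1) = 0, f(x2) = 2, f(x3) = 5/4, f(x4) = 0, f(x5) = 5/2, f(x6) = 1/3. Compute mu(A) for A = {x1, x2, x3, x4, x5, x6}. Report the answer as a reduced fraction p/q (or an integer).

By the defining property of the Radon-Nikodym derivative, for every measurable set A,
  mu(A) = integral_A f dnu.
Since nu is a discrete measure concentrated on the atoms of X, the integral over A reduces to the sum
  mu(A) = sum_{x in A} f(x) * nu({x}).
Computing each term:
  x1: f(x1) * nu(x1) = 0 * 6 = 0.
  x2: f(x2) * nu(x2) = 2 * 2 = 4.
  x3: f(x3) * nu(x3) = 5/4 * 1 = 5/4.
  x4: f(x4) * nu(x4) = 0 * 3 = 0.
  x5: f(x5) * nu(x5) = 5/2 * 2 = 5.
  x6: f(x6) * nu(x6) = 1/3 * 1 = 1/3.
Summing: mu(A) = 0 + 4 + 5/4 + 0 + 5 + 1/3 = 127/12.

127/12


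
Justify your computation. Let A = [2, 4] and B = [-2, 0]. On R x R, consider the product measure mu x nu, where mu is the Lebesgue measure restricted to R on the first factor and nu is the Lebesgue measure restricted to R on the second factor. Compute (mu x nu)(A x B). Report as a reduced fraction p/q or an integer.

For a measurable rectangle A x B, the product measure satisfies
  (mu x nu)(A x B) = mu(A) * nu(B).
  mu(A) = 2.
  nu(B) = 2.
  (mu x nu)(A x B) = 2 * 2 = 4.

4


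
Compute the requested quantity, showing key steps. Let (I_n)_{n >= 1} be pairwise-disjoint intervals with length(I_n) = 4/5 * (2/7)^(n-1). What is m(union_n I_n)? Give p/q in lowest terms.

By countable additivity of the Lebesgue measure on pairwise disjoint measurable sets,
  m(union_{n >= 1} I_n) = sum_{n >= 1} m(I_n) = sum_{n >= 1} a * r^(n-1),
  with a = 4/5 and r = 2/7.
Since 0 < r = 2/7 < 1, the geometric series converges:
  sum_{n >= 1} a * r^(n-1) = a / (1 - r).
  = 4/5 / (1 - 2/7)
  = 4/5 / (5/7)
  = 28/25.

28/25


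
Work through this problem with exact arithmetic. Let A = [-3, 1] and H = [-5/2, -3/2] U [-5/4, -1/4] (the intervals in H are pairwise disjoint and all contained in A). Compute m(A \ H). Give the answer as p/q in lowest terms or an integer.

The ambient interval has length m(A) = 1 - (-3) = 4.
Since the holes are disjoint and sit inside A, by finite additivity
  m(H) = sum_i (b_i - a_i), and m(A \ H) = m(A) - m(H).
Computing the hole measures:
  m(H_1) = -3/2 - (-5/2) = 1.
  m(H_2) = -1/4 - (-5/4) = 1.
Summed: m(H) = 1 + 1 = 2.
So m(A \ H) = 4 - 2 = 2.

2


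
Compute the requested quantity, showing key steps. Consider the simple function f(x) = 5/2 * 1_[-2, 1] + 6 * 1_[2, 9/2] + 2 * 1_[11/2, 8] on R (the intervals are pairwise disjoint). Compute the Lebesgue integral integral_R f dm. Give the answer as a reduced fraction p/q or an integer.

For a simple function f = sum_i c_i * 1_{A_i} with disjoint A_i,
  integral f dm = sum_i c_i * m(A_i).
Lengths of the A_i:
  m(A_1) = 1 - (-2) = 3.
  m(A_2) = 9/2 - 2 = 5/2.
  m(A_3) = 8 - 11/2 = 5/2.
Contributions c_i * m(A_i):
  (5/2) * (3) = 15/2.
  (6) * (5/2) = 15.
  (2) * (5/2) = 5.
Total: 15/2 + 15 + 5 = 55/2.

55/2


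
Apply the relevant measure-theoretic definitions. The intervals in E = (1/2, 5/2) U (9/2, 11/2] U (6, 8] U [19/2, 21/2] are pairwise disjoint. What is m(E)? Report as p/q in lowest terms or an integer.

For pairwise disjoint intervals, m(union_i I_i) = sum_i m(I_i),
and m is invariant under swapping open/closed endpoints (single points have measure 0).
So m(E) = sum_i (b_i - a_i).
  I_1 has length 5/2 - 1/2 = 2.
  I_2 has length 11/2 - 9/2 = 1.
  I_3 has length 8 - 6 = 2.
  I_4 has length 21/2 - 19/2 = 1.
Summing:
  m(E) = 2 + 1 + 2 + 1 = 6.

6


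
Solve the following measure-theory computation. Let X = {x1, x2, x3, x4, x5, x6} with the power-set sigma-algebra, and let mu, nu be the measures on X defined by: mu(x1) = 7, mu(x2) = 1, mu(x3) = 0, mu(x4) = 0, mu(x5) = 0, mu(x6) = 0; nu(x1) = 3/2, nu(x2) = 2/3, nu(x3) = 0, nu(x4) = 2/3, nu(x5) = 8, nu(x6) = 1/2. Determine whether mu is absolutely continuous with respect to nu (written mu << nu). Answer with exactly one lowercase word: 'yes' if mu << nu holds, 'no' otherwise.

mu << nu means: every nu-null measurable set is also mu-null; equivalently, for every atom x, if nu({x}) = 0 then mu({x}) = 0.
Checking each atom:
  x1: nu = 3/2 > 0 -> no constraint.
  x2: nu = 2/3 > 0 -> no constraint.
  x3: nu = 0, mu = 0 -> consistent with mu << nu.
  x4: nu = 2/3 > 0 -> no constraint.
  x5: nu = 8 > 0 -> no constraint.
  x6: nu = 1/2 > 0 -> no constraint.
No atom violates the condition. Therefore mu << nu.

yes


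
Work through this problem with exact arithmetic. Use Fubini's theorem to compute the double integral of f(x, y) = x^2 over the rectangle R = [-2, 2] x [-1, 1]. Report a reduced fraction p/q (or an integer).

f(x, y) is a tensor product of a function of x and a function of y, and both factors are bounded continuous (hence Lebesgue integrable) on the rectangle, so Fubini's theorem applies:
  integral_R f d(m x m) = (integral_a1^b1 x^2 dx) * (integral_a2^b2 1 dy).
Inner integral in x: integral_{-2}^{2} x^2 dx = (2^3 - (-2)^3)/3
  = 16/3.
Inner integral in y: integral_{-1}^{1} 1 dy = (1^1 - (-1)^1)/1
  = 2.
Product: (16/3) * (2) = 32/3.

32/3


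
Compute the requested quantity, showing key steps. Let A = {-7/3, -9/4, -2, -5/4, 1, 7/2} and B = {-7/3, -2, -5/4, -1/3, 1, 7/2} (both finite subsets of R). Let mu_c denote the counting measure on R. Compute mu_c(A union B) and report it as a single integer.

Counting measure on a finite set equals cardinality. By inclusion-exclusion, |A union B| = |A| + |B| - |A cap B|.
|A| = 6, |B| = 6, |A cap B| = 5.
So mu_c(A union B) = 6 + 6 - 5 = 7.

7


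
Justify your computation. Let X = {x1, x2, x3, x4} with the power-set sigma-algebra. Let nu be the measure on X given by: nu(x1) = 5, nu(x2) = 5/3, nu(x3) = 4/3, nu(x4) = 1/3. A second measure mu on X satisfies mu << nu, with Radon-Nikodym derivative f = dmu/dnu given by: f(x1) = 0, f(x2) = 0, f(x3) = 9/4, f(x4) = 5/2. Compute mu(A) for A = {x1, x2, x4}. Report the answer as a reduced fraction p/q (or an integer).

By the defining property of the Radon-Nikodym derivative, for every measurable set A,
  mu(A) = integral_A f dnu.
Since nu is a discrete measure concentrated on the atoms of X, the integral over A reduces to the sum
  mu(A) = sum_{x in A} f(x) * nu({x}).
Computing each term:
  x1: f(x1) * nu(x1) = 0 * 5 = 0.
  x2: f(x2) * nu(x2) = 0 * 5/3 = 0.
  x4: f(x4) * nu(x4) = 5/2 * 1/3 = 5/6.
Summing: mu(A) = 0 + 0 + 5/6 = 5/6.

5/6


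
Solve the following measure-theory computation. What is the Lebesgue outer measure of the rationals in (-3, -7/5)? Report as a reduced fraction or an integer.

The set Q cap (-3, -7/5) is countable (a subset of the countable set Q). Lebesgue outer measure of any countable set is 0: each singleton {q} has m*({q}) = 0, and by countable subadditivity m*(union_k {q_k}) <= sum_k m*({q_k}) = sum_k 0 = 0. The reverse inequality m*(E) >= 0 is automatic. So m*(Q cap (-3, -7/5)) = 0.

0


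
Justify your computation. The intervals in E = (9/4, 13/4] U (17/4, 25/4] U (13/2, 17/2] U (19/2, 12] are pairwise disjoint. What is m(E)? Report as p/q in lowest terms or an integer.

For pairwise disjoint intervals, m(union_i I_i) = sum_i m(I_i),
and m is invariant under swapping open/closed endpoints (single points have measure 0).
So m(E) = sum_i (b_i - a_i).
  I_1 has length 13/4 - 9/4 = 1.
  I_2 has length 25/4 - 17/4 = 2.
  I_3 has length 17/2 - 13/2 = 2.
  I_4 has length 12 - 19/2 = 5/2.
Summing:
  m(E) = 1 + 2 + 2 + 5/2 = 15/2.

15/2


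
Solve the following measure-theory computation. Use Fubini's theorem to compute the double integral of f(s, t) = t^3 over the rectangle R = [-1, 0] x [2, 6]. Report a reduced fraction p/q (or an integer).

f(s, t) is a tensor product of a function of s and a function of t, and both factors are bounded continuous (hence Lebesgue integrable) on the rectangle, so Fubini's theorem applies:
  integral_R f d(m x m) = (integral_a1^b1 1 ds) * (integral_a2^b2 t^3 dt).
Inner integral in s: integral_{-1}^{0} 1 ds = (0^1 - (-1)^1)/1
  = 1.
Inner integral in t: integral_{2}^{6} t^3 dt = (6^4 - 2^4)/4
  = 320.
Product: (1) * (320) = 320.

320


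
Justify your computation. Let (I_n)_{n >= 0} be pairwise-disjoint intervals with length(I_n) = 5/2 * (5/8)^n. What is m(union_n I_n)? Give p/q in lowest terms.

By countable additivity of the Lebesgue measure on pairwise disjoint measurable sets,
  m(union_{n >= 0} I_n) = sum_{n >= 0} m(I_n) = sum_{n >= 0} a * r^n,
  with a = 5/2 and r = 5/8.
Since 0 < r = 5/8 < 1, the geometric series converges:
  sum_{n >= 0} a * r^n = a / (1 - r).
  = 5/2 / (1 - 5/8)
  = 5/2 / (3/8)
  = 20/3.

20/3


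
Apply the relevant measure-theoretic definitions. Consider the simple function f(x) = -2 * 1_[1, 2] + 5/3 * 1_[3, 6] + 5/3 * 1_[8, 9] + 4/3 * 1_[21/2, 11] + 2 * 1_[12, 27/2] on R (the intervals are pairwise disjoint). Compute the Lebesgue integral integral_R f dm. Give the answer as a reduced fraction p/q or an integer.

For a simple function f = sum_i c_i * 1_{A_i} with disjoint A_i,
  integral f dm = sum_i c_i * m(A_i).
Lengths of the A_i:
  m(A_1) = 2 - 1 = 1.
  m(A_2) = 6 - 3 = 3.
  m(A_3) = 9 - 8 = 1.
  m(A_4) = 11 - 21/2 = 1/2.
  m(A_5) = 27/2 - 12 = 3/2.
Contributions c_i * m(A_i):
  (-2) * (1) = -2.
  (5/3) * (3) = 5.
  (5/3) * (1) = 5/3.
  (4/3) * (1/2) = 2/3.
  (2) * (3/2) = 3.
Total: -2 + 5 + 5/3 + 2/3 + 3 = 25/3.

25/3


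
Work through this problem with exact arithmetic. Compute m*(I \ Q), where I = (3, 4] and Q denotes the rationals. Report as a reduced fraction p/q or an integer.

The interval I = (3, 4] has m(I) = 4 - 3 = 1 (endpoints are measure-zero, so open/closed/half-open agree). Write I = (I cap Q) u (I \ Q). The rationals in I are countable, so m*(I cap Q) = 0 (cover each rational by intervals whose total length is arbitrarily small). By countable subadditivity m*(I) <= m*(I cap Q) + m*(I \ Q), hence m*(I \ Q) >= m(I) = 1. The reverse inequality m*(I \ Q) <= m*(I) = 1 is trivial since (I \ Q) is a subset of I. Therefore m*(I \ Q) = 1.

1


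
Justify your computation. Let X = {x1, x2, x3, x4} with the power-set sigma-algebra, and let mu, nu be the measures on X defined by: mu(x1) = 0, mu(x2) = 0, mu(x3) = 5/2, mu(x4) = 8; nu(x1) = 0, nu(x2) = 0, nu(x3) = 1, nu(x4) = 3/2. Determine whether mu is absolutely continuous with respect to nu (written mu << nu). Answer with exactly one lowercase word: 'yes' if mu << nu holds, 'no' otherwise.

mu << nu means: every nu-null measurable set is also mu-null; equivalently, for every atom x, if nu({x}) = 0 then mu({x}) = 0.
Checking each atom:
  x1: nu = 0, mu = 0 -> consistent with mu << nu.
  x2: nu = 0, mu = 0 -> consistent with mu << nu.
  x3: nu = 1 > 0 -> no constraint.
  x4: nu = 3/2 > 0 -> no constraint.
No atom violates the condition. Therefore mu << nu.

yes


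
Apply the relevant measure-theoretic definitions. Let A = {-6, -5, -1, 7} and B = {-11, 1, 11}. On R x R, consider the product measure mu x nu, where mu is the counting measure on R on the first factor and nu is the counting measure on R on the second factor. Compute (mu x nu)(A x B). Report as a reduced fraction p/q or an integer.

For a measurable rectangle A x B, the product measure satisfies
  (mu x nu)(A x B) = mu(A) * nu(B).
  mu(A) = 4.
  nu(B) = 3.
  (mu x nu)(A x B) = 4 * 3 = 12.

12


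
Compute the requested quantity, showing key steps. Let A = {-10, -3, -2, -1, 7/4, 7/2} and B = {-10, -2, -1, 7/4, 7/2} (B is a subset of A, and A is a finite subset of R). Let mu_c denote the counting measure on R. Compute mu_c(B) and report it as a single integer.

Counting measure assigns mu_c(E) = |E| (number of elements) when E is finite.
B has 5 element(s), so mu_c(B) = 5.

5


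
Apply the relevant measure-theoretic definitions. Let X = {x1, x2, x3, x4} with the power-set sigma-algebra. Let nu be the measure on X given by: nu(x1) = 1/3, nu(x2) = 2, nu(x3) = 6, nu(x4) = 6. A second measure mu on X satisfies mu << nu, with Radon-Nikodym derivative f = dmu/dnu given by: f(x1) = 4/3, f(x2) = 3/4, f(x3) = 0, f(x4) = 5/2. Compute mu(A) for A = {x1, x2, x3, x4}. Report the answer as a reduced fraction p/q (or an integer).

By the defining property of the Radon-Nikodym derivative, for every measurable set A,
  mu(A) = integral_A f dnu.
Since nu is a discrete measure concentrated on the atoms of X, the integral over A reduces to the sum
  mu(A) = sum_{x in A} f(x) * nu({x}).
Computing each term:
  x1: f(x1) * nu(x1) = 4/3 * 1/3 = 4/9.
  x2: f(x2) * nu(x2) = 3/4 * 2 = 3/2.
  x3: f(x3) * nu(x3) = 0 * 6 = 0.
  x4: f(x4) * nu(x4) = 5/2 * 6 = 15.
Summing: mu(A) = 4/9 + 3/2 + 0 + 15 = 305/18.

305/18


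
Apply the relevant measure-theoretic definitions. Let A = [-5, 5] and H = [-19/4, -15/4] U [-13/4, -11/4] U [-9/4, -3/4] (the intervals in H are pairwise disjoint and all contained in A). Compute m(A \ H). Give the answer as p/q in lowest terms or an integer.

The ambient interval has length m(A) = 5 - (-5) = 10.
Since the holes are disjoint and sit inside A, by finite additivity
  m(H) = sum_i (b_i - a_i), and m(A \ H) = m(A) - m(H).
Computing the hole measures:
  m(H_1) = -15/4 - (-19/4) = 1.
  m(H_2) = -11/4 - (-13/4) = 1/2.
  m(H_3) = -3/4 - (-9/4) = 3/2.
Summed: m(H) = 1 + 1/2 + 3/2 = 3.
So m(A \ H) = 10 - 3 = 7.

7


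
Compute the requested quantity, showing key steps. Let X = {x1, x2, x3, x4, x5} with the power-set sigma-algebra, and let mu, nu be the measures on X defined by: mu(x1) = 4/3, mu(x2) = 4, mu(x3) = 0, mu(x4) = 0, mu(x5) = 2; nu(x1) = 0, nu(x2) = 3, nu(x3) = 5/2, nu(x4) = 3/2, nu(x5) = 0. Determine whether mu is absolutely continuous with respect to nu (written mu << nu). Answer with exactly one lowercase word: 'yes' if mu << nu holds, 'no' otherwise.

mu << nu means: every nu-null measurable set is also mu-null; equivalently, for every atom x, if nu({x}) = 0 then mu({x}) = 0.
Checking each atom:
  x1: nu = 0, mu = 4/3 > 0 -> violates mu << nu.
  x2: nu = 3 > 0 -> no constraint.
  x3: nu = 5/2 > 0 -> no constraint.
  x4: nu = 3/2 > 0 -> no constraint.
  x5: nu = 0, mu = 2 > 0 -> violates mu << nu.
The atom(s) x1, x5 violate the condition (nu = 0 but mu > 0). Therefore mu is NOT absolutely continuous w.r.t. nu.

no


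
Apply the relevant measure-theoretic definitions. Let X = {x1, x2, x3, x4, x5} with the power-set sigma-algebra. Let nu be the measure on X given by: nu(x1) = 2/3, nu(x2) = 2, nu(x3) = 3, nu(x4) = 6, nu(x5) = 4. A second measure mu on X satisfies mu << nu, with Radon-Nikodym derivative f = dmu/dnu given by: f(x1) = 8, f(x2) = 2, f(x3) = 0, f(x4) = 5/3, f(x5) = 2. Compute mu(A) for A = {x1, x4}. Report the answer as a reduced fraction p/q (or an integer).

By the defining property of the Radon-Nikodym derivative, for every measurable set A,
  mu(A) = integral_A f dnu.
Since nu is a discrete measure concentrated on the atoms of X, the integral over A reduces to the sum
  mu(A) = sum_{x in A} f(x) * nu({x}).
Computing each term:
  x1: f(x1) * nu(x1) = 8 * 2/3 = 16/3.
  x4: f(x4) * nu(x4) = 5/3 * 6 = 10.
Summing: mu(A) = 16/3 + 10 = 46/3.

46/3


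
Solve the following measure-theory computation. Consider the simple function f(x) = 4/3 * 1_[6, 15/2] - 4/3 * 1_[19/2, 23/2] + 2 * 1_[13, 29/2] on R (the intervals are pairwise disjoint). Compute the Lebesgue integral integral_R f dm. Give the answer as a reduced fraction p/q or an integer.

For a simple function f = sum_i c_i * 1_{A_i} with disjoint A_i,
  integral f dm = sum_i c_i * m(A_i).
Lengths of the A_i:
  m(A_1) = 15/2 - 6 = 3/2.
  m(A_2) = 23/2 - 19/2 = 2.
  m(A_3) = 29/2 - 13 = 3/2.
Contributions c_i * m(A_i):
  (4/3) * (3/2) = 2.
  (-4/3) * (2) = -8/3.
  (2) * (3/2) = 3.
Total: 2 - 8/3 + 3 = 7/3.

7/3


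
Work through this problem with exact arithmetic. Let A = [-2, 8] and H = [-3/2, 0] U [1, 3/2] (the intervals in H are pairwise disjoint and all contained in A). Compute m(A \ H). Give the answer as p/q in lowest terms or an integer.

The ambient interval has length m(A) = 8 - (-2) = 10.
Since the holes are disjoint and sit inside A, by finite additivity
  m(H) = sum_i (b_i - a_i), and m(A \ H) = m(A) - m(H).
Computing the hole measures:
  m(H_1) = 0 - (-3/2) = 3/2.
  m(H_2) = 3/2 - 1 = 1/2.
Summed: m(H) = 3/2 + 1/2 = 2.
So m(A \ H) = 10 - 2 = 8.

8


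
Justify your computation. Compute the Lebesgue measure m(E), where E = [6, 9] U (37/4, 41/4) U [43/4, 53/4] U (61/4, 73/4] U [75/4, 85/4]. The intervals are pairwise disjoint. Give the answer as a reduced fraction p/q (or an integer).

For pairwise disjoint intervals, m(union_i I_i) = sum_i m(I_i),
and m is invariant under swapping open/closed endpoints (single points have measure 0).
So m(E) = sum_i (b_i - a_i).
  I_1 has length 9 - 6 = 3.
  I_2 has length 41/4 - 37/4 = 1.
  I_3 has length 53/4 - 43/4 = 5/2.
  I_4 has length 73/4 - 61/4 = 3.
  I_5 has length 85/4 - 75/4 = 5/2.
Summing:
  m(E) = 3 + 1 + 5/2 + 3 + 5/2 = 12.

12


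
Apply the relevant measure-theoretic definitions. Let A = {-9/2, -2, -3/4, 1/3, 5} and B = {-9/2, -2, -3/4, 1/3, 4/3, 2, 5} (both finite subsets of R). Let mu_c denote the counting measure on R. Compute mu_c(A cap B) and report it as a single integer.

Counting measure on a finite set equals cardinality. mu_c(A cap B) = |A cap B| (elements appearing in both).
Enumerating the elements of A that also lie in B gives 5 element(s).
So mu_c(A cap B) = 5.

5


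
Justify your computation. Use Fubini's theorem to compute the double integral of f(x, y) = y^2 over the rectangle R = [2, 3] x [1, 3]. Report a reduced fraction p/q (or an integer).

f(x, y) is a tensor product of a function of x and a function of y, and both factors are bounded continuous (hence Lebesgue integrable) on the rectangle, so Fubini's theorem applies:
  integral_R f d(m x m) = (integral_a1^b1 1 dx) * (integral_a2^b2 y^2 dy).
Inner integral in x: integral_{2}^{3} 1 dx = (3^1 - 2^1)/1
  = 1.
Inner integral in y: integral_{1}^{3} y^2 dy = (3^3 - 1^3)/3
  = 26/3.
Product: (1) * (26/3) = 26/3.

26/3


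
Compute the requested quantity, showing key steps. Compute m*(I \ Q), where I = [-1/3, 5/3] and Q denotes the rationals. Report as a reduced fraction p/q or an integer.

The interval I = [-1/3, 5/3] has m(I) = 5/3 - (-1/3) = 2 (endpoints are measure-zero, so open/closed/half-open agree). Write I = (I cap Q) u (I \ Q). The rationals in I are countable, so m*(I cap Q) = 0 (cover each rational by intervals whose total length is arbitrarily small). By countable subadditivity m*(I) <= m*(I cap Q) + m*(I \ Q), hence m*(I \ Q) >= m(I) = 2. The reverse inequality m*(I \ Q) <= m*(I) = 2 is trivial since (I \ Q) is a subset of I. Therefore m*(I \ Q) = 2.

2


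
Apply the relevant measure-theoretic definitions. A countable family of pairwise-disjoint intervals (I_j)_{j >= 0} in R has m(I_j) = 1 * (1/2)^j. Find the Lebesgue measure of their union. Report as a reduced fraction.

By countable additivity of the Lebesgue measure on pairwise disjoint measurable sets,
  m(union_{j >= 0} I_j) = sum_{j >= 0} m(I_j) = sum_{j >= 0} a * r^j,
  with a = 1 and r = 1/2.
Since 0 < r = 1/2 < 1, the geometric series converges:
  sum_{j >= 0} a * r^j = a / (1 - r).
  = 1 / (1 - 1/2)
  = 1 / (1/2)
  = 2.

2


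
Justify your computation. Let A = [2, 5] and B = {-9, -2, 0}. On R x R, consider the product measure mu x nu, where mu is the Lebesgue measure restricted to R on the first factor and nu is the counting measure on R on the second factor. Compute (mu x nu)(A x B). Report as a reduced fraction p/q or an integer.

For a measurable rectangle A x B, the product measure satisfies
  (mu x nu)(A x B) = mu(A) * nu(B).
  mu(A) = 3.
  nu(B) = 3.
  (mu x nu)(A x B) = 3 * 3 = 9.

9


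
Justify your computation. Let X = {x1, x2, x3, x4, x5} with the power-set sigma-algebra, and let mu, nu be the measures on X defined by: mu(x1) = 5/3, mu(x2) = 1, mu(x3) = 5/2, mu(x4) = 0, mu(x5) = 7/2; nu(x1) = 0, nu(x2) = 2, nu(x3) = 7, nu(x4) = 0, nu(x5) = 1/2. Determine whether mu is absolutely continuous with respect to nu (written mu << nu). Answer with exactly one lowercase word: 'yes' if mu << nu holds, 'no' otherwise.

mu << nu means: every nu-null measurable set is also mu-null; equivalently, for every atom x, if nu({x}) = 0 then mu({x}) = 0.
Checking each atom:
  x1: nu = 0, mu = 5/3 > 0 -> violates mu << nu.
  x2: nu = 2 > 0 -> no constraint.
  x3: nu = 7 > 0 -> no constraint.
  x4: nu = 0, mu = 0 -> consistent with mu << nu.
  x5: nu = 1/2 > 0 -> no constraint.
The atom(s) x1 violate the condition (nu = 0 but mu > 0). Therefore mu is NOT absolutely continuous w.r.t. nu.

no


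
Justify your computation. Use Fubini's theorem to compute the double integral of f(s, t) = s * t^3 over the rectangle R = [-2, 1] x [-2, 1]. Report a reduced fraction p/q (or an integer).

f(s, t) is a tensor product of a function of s and a function of t, and both factors are bounded continuous (hence Lebesgue integrable) on the rectangle, so Fubini's theorem applies:
  integral_R f d(m x m) = (integral_a1^b1 s ds) * (integral_a2^b2 t^3 dt).
Inner integral in s: integral_{-2}^{1} s ds = (1^2 - (-2)^2)/2
  = -3/2.
Inner integral in t: integral_{-2}^{1} t^3 dt = (1^4 - (-2)^4)/4
  = -15/4.
Product: (-3/2) * (-15/4) = 45/8.

45/8


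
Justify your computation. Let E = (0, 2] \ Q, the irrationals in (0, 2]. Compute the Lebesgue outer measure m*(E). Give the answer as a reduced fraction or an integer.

The interval I = (0, 2] has m(I) = 2 - 0 = 2 (endpoints are measure-zero, so open/closed/half-open agree). Write I = (I cap Q) u (I \ Q). The rationals in I are countable, so m*(I cap Q) = 0 (cover each rational by intervals whose total length is arbitrarily small). By countable subadditivity m*(I) <= m*(I cap Q) + m*(I \ Q), hence m*(I \ Q) >= m(I) = 2. The reverse inequality m*(I \ Q) <= m*(I) = 2 is trivial since (I \ Q) is a subset of I. Therefore m*(I \ Q) = 2.

2
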